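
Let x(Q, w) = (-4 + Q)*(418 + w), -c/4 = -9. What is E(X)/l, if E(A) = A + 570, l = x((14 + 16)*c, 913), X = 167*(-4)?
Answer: -49/716078 ≈ -6.8428e-5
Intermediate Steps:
c = 36 (c = -4*(-9) = 36)
X = -668
l = 1432156 (l = -1672 - 4*913 + 418*((14 + 16)*36) + ((14 + 16)*36)*913 = -1672 - 3652 + 418*(30*36) + (30*36)*913 = -1672 - 3652 + 418*1080 + 1080*913 = -1672 - 3652 + 451440 + 986040 = 1432156)
E(A) = 570 + A
E(X)/l = (570 - 668)/1432156 = -98*1/1432156 = -49/716078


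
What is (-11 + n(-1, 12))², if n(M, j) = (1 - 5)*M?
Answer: 49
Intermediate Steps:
n(M, j) = -4*M
(-11 + n(-1, 12))² = (-11 - 4*(-1))² = (-11 + 4)² = (-7)² = 49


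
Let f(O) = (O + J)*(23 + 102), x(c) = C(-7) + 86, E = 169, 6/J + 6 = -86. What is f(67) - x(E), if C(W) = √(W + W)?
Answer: 380919/46 - I*√14 ≈ 8280.8 - 3.7417*I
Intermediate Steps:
J = -3/46 (J = 6/(-6 - 86) = 6/(-92) = 6*(-1/92) = -3/46 ≈ -0.065217)
C(W) = √2*√W (C(W) = √(2*W) = √2*√W)
x(c) = 86 + I*√14 (x(c) = √2*√(-7) + 86 = √2*(I*√7) + 86 = I*√14 + 86 = 86 + I*√14)
f(O) = -375/46 + 125*O (f(O) = (O - 3/46)*(23 + 102) = (-3/46 + O)*125 = -375/46 + 125*O)
f(67) - x(E) = (-375/46 + 125*67) - (86 + I*√14) = (-375/46 + 8375) + (-86 - I*√14) = 384875/46 + (-86 - I*√14) = 380919/46 - I*√14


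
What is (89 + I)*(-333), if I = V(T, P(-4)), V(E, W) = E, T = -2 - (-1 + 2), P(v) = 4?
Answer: -28638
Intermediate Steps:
T = -3 (T = -2 - 1*1 = -2 - 1 = -3)
I = -3
(89 + I)*(-333) = (89 - 3)*(-333) = 86*(-333) = -28638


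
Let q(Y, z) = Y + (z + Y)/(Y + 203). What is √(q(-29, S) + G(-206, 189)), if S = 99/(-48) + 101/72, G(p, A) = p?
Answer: I*√1025282994/2088 ≈ 15.335*I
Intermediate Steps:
S = -95/144 (S = 99*(-1/48) + 101*(1/72) = -33/16 + 101/72 = -95/144 ≈ -0.65972)
q(Y, z) = Y + (Y + z)/(203 + Y)
√(q(-29, S) + G(-206, 189)) = √((-95/144 + (-29)² + 204*(-29))/(203 - 29) - 206) = √((-95/144 + 841 - 5916)/174 - 206) = √((1/174)*(-730895/144) - 206) = √(-730895/25056 - 206) = √(-5892431/25056) = I*√1025282994/2088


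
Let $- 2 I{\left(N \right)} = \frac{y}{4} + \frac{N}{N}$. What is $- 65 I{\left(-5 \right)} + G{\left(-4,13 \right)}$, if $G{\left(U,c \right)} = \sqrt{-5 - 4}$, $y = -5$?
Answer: $- \frac{65}{8} + 3 i \approx -8.125 + 3.0 i$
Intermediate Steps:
$G{\left(U,c \right)} = 3 i$ ($G{\left(U,c \right)} = \sqrt{-9} = 3 i$)
$I{\left(N \right)} = \frac{1}{8}$ ($I{\left(N \right)} = - \frac{- \frac{5}{4} + \frac{N}{N}}{2} = - \frac{\left(-5\right) \frac{1}{4} + 1}{2} = - \frac{- \frac{5}{4} + 1}{2} = \left(- \frac{1}{2}\right) \left(- \frac{1}{4}\right) = \frac{1}{8}$)
$- 65 I{\left(-5 \right)} + G{\left(-4,13 \right)} = \left(-65\right) \frac{1}{8} + 3 i = - \frac{65}{8} + 3 i$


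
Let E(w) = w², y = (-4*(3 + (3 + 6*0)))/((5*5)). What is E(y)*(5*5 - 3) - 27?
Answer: -4203/625 ≈ -6.7248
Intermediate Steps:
y = -24/25 (y = -4*(3 + (3 + 0))/25 = -4*(3 + 3)*(1/25) = -4*6*(1/25) = -24*1/25 = -24/25 ≈ -0.96000)
E(y)*(5*5 - 3) - 27 = (-24/25)²*(5*5 - 3) - 27 = 576*(25 - 3)/625 - 27 = (576/625)*22 - 27 = 12672/625 - 27 = -4203/625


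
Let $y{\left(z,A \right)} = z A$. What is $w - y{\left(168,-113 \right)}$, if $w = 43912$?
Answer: $62896$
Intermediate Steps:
$y{\left(z,A \right)} = A z$
$w - y{\left(168,-113 \right)} = 43912 - \left(-113\right) 168 = 43912 - -18984 = 43912 + 18984 = 62896$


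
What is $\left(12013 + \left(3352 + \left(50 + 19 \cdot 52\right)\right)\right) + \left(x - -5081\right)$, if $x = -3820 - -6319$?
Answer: $23983$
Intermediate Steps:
$x = 2499$ ($x = -3820 + 6319 = 2499$)
$\left(12013 + \left(3352 + \left(50 + 19 \cdot 52\right)\right)\right) + \left(x - -5081\right) = \left(12013 + \left(3352 + \left(50 + 19 \cdot 52\right)\right)\right) + \left(2499 - -5081\right) = \left(12013 + \left(3352 + \left(50 + 988\right)\right)\right) + \left(2499 + 5081\right) = \left(12013 + \left(3352 + 1038\right)\right) + 7580 = \left(12013 + 4390\right) + 7580 = 16403 + 7580 = 23983$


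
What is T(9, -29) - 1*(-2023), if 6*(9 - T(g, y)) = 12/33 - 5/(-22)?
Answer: 268211/132 ≈ 2031.9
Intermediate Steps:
T(g, y) = 1175/132 (T(g, y) = 9 - (12/33 - 5/(-22))/6 = 9 - (12*(1/33) - 5*(-1/22))/6 = 9 - (4/11 + 5/22)/6 = 9 - 1/6*13/22 = 9 - 13/132 = 1175/132)
T(9, -29) - 1*(-2023) = 1175/132 - 1*(-2023) = 1175/132 + 2023 = 268211/132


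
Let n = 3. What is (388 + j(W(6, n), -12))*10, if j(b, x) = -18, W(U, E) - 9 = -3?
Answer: 3700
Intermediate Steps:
W(U, E) = 6 (W(U, E) = 9 - 3 = 6)
(388 + j(W(6, n), -12))*10 = (388 - 18)*10 = 370*10 = 3700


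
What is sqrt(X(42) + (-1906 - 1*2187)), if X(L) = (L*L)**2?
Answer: sqrt(3107603) ≈ 1762.8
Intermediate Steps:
X(L) = L**4 (X(L) = (L**2)**2 = L**4)
sqrt(X(42) + (-1906 - 1*2187)) = sqrt(42**4 + (-1906 - 1*2187)) = sqrt(3111696 + (-1906 - 2187)) = sqrt(3111696 - 4093) = sqrt(3107603)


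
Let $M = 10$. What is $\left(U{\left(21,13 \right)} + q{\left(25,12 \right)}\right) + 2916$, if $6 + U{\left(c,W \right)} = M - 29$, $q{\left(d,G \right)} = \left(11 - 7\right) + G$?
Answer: $2907$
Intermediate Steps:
$q{\left(d,G \right)} = 4 + G$
$U{\left(c,W \right)} = -25$ ($U{\left(c,W \right)} = -6 + \left(10 - 29\right) = -6 - 19 = -25$)
$\left(U{\left(21,13 \right)} + q{\left(25,12 \right)}\right) + 2916 = \left(-25 + \left(4 + 12\right)\right) + 2916 = \left(-25 + 16\right) + 2916 = -9 + 2916 = 2907$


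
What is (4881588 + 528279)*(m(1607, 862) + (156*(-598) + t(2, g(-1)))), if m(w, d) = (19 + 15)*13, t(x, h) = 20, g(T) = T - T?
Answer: -502176314142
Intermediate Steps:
g(T) = 0
m(w, d) = 442 (m(w, d) = 34*13 = 442)
(4881588 + 528279)*(m(1607, 862) + (156*(-598) + t(2, g(-1)))) = (4881588 + 528279)*(442 + (156*(-598) + 20)) = 5409867*(442 + (-93288 + 20)) = 5409867*(442 - 93268) = 5409867*(-92826) = -502176314142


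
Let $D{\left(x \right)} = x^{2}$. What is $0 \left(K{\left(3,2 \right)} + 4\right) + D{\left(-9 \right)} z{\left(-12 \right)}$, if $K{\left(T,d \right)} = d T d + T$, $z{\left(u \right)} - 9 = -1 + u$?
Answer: $-324$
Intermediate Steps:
$z{\left(u \right)} = 8 + u$ ($z{\left(u \right)} = 9 + \left(-1 + u\right) = 8 + u$)
$K{\left(T,d \right)} = T + T d^{2}$ ($K{\left(T,d \right)} = T d d + T = T d^{2} + T = T + T d^{2}$)
$0 \left(K{\left(3,2 \right)} + 4\right) + D{\left(-9 \right)} z{\left(-12 \right)} = 0 \left(3 \left(1 + 2^{2}\right) + 4\right) + \left(-9\right)^{2} \left(8 - 12\right) = 0 \left(3 \left(1 + 4\right) + 4\right) + 81 \left(-4\right) = 0 \left(3 \cdot 5 + 4\right) - 324 = 0 \left(15 + 4\right) - 324 = 0 \cdot 19 - 324 = 0 - 324 = -324$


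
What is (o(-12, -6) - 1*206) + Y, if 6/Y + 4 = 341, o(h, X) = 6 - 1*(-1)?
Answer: -67057/337 ≈ -198.98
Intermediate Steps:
o(h, X) = 7 (o(h, X) = 6 + 1 = 7)
Y = 6/337 (Y = 6/(-4 + 341) = 6/337 ≈ 0.017804)
(o(-12, -6) - 1*206) + Y = (7 - 1*206) + 6/337 = (7 - 206) + 6/337 = -199 + 6/337 = -67057/337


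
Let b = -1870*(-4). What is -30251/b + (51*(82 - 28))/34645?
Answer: -41097839/10365784 ≈ -3.9648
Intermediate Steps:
b = 7480
-30251/b + (51*(82 - 28))/34645 = -30251/7480 + (51*(82 - 28))/34645 = -30251*1/7480 + (51*54)*(1/34645) = -30251/7480 + 2754*(1/34645) = -30251/7480 + 2754/34645 = -41097839/10365784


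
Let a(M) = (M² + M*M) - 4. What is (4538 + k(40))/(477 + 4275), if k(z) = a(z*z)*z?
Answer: 11378021/264 ≈ 43099.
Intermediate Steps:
a(M) = -4 + 2*M² (a(M) = (M² + M²) - 4 = 2*M² - 4 = -4 + 2*M²)
k(z) = z*(-4 + 2*z⁴) (k(z) = (-4 + 2*(z*z)²)*z = (-4 + 2*(z²)²)*z = (-4 + 2*z⁴)*z = z*(-4 + 2*z⁴))
(4538 + k(40))/(477 + 4275) = (4538 + 2*40*(-2 + 40⁴))/(477 + 4275) = (4538 + 2*40*(-2 + 2560000))/4752 = (4538 + 2*40*2559998)*(1/4752) = (4538 + 204799840)*(1/4752) = 204804378*(1/4752) = 11378021/264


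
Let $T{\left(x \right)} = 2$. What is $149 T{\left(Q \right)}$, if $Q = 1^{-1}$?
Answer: $298$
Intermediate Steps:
$Q = 1$
$149 T{\left(Q \right)} = 149 \cdot 2 = 298$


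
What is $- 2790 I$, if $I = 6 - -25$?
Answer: $-86490$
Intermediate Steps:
$I = 31$ ($I = 6 + 25 = 31$)
$- 2790 I = \left(-2790\right) 31 = -86490$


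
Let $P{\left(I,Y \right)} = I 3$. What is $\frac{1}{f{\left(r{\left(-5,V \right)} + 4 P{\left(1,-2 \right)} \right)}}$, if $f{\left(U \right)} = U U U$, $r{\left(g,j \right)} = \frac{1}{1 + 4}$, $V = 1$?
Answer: $\frac{125}{226981} \approx 0.00055071$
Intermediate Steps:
$P{\left(I,Y \right)} = 3 I$
$r{\left(g,j \right)} = \frac{1}{5}$
$f{\left(U \right)} = U^{3}$ ($f{\left(U \right)} = U^{2} U = U^{3}$)
$\frac{1}{f{\left(r{\left(-5,V \right)} + 4 P{\left(1,-2 \right)} \right)}} = \frac{1}{\left(\frac{1}{5} + 4 \cdot 3 \cdot 1\right)^{3}} = \frac{1}{\left(\frac{1}{5} + 4 \cdot 3\right)^{3}} = \frac{1}{\left(\frac{1}{5} + 12\right)^{3}} = \frac{1}{\left(\frac{61}{5}\right)^{3}} = \frac{1}{\frac{226981}{125}} = \frac{125}{226981}$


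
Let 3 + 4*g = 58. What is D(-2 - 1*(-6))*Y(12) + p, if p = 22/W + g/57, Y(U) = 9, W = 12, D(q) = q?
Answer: 8681/228 ≈ 38.075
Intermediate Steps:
g = 55/4 (g = -3/4 + (1/4)*58 = -3/4 + 29/2 = 55/4 ≈ 13.750)
p = 473/228 (p = 22/12 + (55/4)/57 = 22*(1/12) + (55/4)*(1/57) = 11/6 + 55/228 = 473/228 ≈ 2.0746)
D(-2 - 1*(-6))*Y(12) + p = (-2 - 1*(-6))*9 + 473/228 = (-2 + 6)*9 + 473/228 = 4*9 + 473/228 = 36 + 473/228 = 8681/228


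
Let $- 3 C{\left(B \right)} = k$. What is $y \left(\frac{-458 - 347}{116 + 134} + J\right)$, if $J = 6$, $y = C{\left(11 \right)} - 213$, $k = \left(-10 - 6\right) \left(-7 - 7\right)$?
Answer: $- \frac{119957}{150} \approx -799.71$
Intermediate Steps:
$k = 224$ ($k = \left(-16\right) \left(-14\right) = 224$)
$C{\left(B \right)} = - \frac{224}{3}$ ($C{\left(B \right)} = \left(- \frac{1}{3}\right) 224 = - \frac{224}{3}$)
$y = - \frac{863}{3}$ ($y = - \frac{224}{3} - 213 = - \frac{863}{3} \approx -287.67$)
$y \left(\frac{-458 - 347}{116 + 134} + J\right) = - \frac{863 \left(\frac{-458 - 347}{116 + 134} + 6\right)}{3} = - \frac{863 \left(- \frac{805}{250} + 6\right)}{3} = - \frac{863 \left(\left(-805\right) \frac{1}{250} + 6\right)}{3} = - \frac{863 \left(- \frac{161}{50} + 6\right)}{3} = \left(- \frac{863}{3}\right) \frac{139}{50} = - \frac{119957}{150}$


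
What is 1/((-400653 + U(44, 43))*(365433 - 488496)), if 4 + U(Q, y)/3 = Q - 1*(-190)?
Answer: 1/49220646669 ≈ 2.0317e-11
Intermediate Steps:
U(Q, y) = 558 + 3*Q (U(Q, y) = -12 + 3*(Q - 1*(-190)) = -12 + 3*(Q + 190) = -12 + 3*(190 + Q) = -12 + (570 + 3*Q) = 558 + 3*Q)
1/((-400653 + U(44, 43))*(365433 - 488496)) = 1/((-400653 + (558 + 3*44))*(365433 - 488496)) = 1/((-400653 + (558 + 132))*(-123063)) = 1/((-400653 + 690)*(-123063)) = 1/(-399963*(-123063)) = 1/49220646669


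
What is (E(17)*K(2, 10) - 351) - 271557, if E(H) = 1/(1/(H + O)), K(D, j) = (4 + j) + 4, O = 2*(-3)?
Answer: -271710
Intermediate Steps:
O = -6
K(D, j) = 8 + j
E(H) = -6 + H (E(H) = 1/(1/(H - 6)) = 1/(1/(-6 + H)) = -6 + H)
(E(17)*K(2, 10) - 351) - 271557 = ((-6 + 17)*(8 + 10) - 351) - 271557 = (11*18 - 351) - 271557 = (198 - 351) - 271557 = -153 - 271557 = -271710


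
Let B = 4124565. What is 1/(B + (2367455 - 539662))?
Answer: 1/5952358 ≈ 1.6800e-7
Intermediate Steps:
1/(B + (2367455 - 539662)) = 1/(4124565 + (2367455 - 539662)) = 1/(4124565 + 1827793) = 1/5952358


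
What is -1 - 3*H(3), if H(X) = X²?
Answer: -28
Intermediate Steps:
-1 - 3*H(3) = -1 - 3*3² = -1 - 3*9 = -1 - 27 = -28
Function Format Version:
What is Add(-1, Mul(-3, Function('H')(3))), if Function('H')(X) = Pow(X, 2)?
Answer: -28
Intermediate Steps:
Add(-1, Mul(-3, Function('H')(3))) = Add(-1, Mul(-3, Pow(3, 2))) = Add(-1, Mul(-3, 9)) = Add(-1, -27) = -28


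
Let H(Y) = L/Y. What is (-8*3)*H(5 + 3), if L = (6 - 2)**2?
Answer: -48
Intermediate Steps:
L = 16 (L = 4**2 = 16)
H(Y) = 16/Y
(-8*3)*H(5 + 3) = (-8*3)*(16/(5 + 3)) = -384/8 = -24*2 = -48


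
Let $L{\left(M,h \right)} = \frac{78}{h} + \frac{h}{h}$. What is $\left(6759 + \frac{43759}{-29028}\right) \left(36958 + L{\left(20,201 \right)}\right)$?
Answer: $\frac{485738204329547}{1944876} \approx 2.4975 \cdot 10^{8}$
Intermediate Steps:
$L{\left(M,h \right)} = 1 + \frac{78}{h}$ ($L{\left(M,h \right)} = \frac{78}{h} + 1 = 1 + \frac{78}{h}$)
$\left(6759 + \frac{43759}{-29028}\right) \left(36958 + L{\left(20,201 \right)}\right) = \left(6759 + \frac{43759}{-29028}\right) \left(36958 + \frac{78 + 201}{201}\right) = \left(6759 + 43759 \left(- \frac{1}{29028}\right)\right) \left(36958 + \frac{1}{201} \cdot 279\right) = \left(6759 - \frac{43759}{29028}\right) \left(36958 + \frac{93}{67}\right) = \frac{196156493}{29028} \cdot \frac{2476279}{67} = \frac{485738204329547}{1944876}$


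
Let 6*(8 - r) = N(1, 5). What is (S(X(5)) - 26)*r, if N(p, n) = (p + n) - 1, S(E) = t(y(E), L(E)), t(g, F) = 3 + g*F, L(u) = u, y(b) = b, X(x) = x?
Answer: 43/3 ≈ 14.333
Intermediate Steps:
t(g, F) = 3 + F*g
S(E) = 3 + E² (S(E) = 3 + E*E = 3 + E²)
N(p, n) = -1 + n + p (N(p, n) = (n + p) - 1 = -1 + n + p)
r = 43/6 (r = 8 - (-1 + 5 + 1)/6 = 8 - ⅙*5 = 8 - ⅚ = 43/6 ≈ 7.1667)
(S(X(5)) - 26)*r = ((3 + 5²) - 26)*(43/6) = ((3 + 25) - 26)*(43/6) = (28 - 26)*(43/6) = 2*(43/6) = 43/3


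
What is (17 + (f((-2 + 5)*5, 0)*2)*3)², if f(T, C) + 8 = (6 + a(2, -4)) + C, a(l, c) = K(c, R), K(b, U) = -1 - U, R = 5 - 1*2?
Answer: 361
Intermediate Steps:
R = 3 (R = 5 - 2 = 3)
a(l, c) = -4 (a(l, c) = -1 - 1*3 = -1 - 3 = -4)
f(T, C) = -6 + C (f(T, C) = -8 + ((6 - 4) + C) = -8 + (2 + C) = -6 + C)
(17 + (f((-2 + 5)*5, 0)*2)*3)² = (17 + ((-6 + 0)*2)*3)² = (17 - 6*2*3)² = (17 - 12*3)² = (17 - 36)² = (-19)² = 361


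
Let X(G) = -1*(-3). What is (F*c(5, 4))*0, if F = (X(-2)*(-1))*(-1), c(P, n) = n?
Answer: 0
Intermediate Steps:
X(G) = 3
F = 3 (F = (3*(-1))*(-1) = -3*(-1) = 3)
(F*c(5, 4))*0 = (3*4)*0 = 12*0 = 0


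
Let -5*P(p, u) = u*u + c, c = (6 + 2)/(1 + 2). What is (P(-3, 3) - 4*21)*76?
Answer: -19684/3 ≈ -6561.3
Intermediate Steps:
c = 8/3 ≈ 2.6667
P(p, u) = -8/15 - u²/5 (P(p, u) = -(u*u + 8/3)/5 = -(u² + 8/3)/5 = -(8/3 + u²)/5 = -8/15 - u²/5)
(P(-3, 3) - 4*21)*76 = ((-8/15 - ⅕*3²) - 4*21)*76 = ((-8/15 - ⅕*9) - 84)*76 = ((-8/15 - 9/5) - 84)*76 = (-7/3 - 84)*76 = -259/3*76 = -19684/3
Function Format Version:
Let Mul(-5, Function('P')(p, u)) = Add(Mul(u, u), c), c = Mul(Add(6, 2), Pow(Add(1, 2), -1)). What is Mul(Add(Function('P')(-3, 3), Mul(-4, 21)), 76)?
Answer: Rational(-19684, 3) ≈ -6561.3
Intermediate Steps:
c = Rational(8, 3) (c = Mul(8, Pow(3, -1)) = Mul(8, Rational(1, 3)) = Rational(8, 3) ≈ 2.6667)
Function('P')(p, u) = Add(Rational(-8, 15), Mul(Rational(-1, 5), Pow(u, 2))) (Function('P')(p, u) = Mul(Rational(-1, 5), Add(Mul(u, u), Rational(8, 3))) = Mul(Rational(-1, 5), Add(Pow(u, 2), Rational(8, 3))) = Mul(Rational(-1, 5), Add(Rational(8, 3), Pow(u, 2))) = Add(Rational(-8, 15), Mul(Rational(-1, 5), Pow(u, 2))))
Mul(Add(Function('P')(-3, 3), Mul(-4, 21)), 76) = Mul(Add(Add(Rational(-8, 15), Mul(Rational(-1, 5), Pow(3, 2))), Mul(-4, 21)), 76) = Mul(Add(Add(Rational(-8, 15), Mul(Rational(-1, 5), 9)), -84), 76) = Mul(Add(Add(Rational(-8, 15), Rational(-9, 5)), -84), 76) = Mul(Add(Rational(-7, 3), -84), 76) = Mul(Rational(-259, 3), 76) = Rational(-19684, 3)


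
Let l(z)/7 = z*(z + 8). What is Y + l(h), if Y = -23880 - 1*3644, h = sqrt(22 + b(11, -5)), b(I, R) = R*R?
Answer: -27195 + 56*sqrt(47) ≈ -26811.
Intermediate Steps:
b(I, R) = R**2
h = sqrt(47) (h = sqrt(22 + (-5)**2) = sqrt(22 + 25) = sqrt(47) ≈ 6.8557)
Y = -27524 (Y = -23880 - 3644 = -27524)
l(z) = 7*z*(8 + z) (l(z) = 7*(z*(z + 8)) = 7*(z*(8 + z)) = 7*z*(8 + z))
Y + l(h) = -27524 + 7*sqrt(47)*(8 + sqrt(47))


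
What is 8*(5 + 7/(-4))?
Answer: 26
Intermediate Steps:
8*(5 + 7/(-4)) = 8*(5 + 7*(-¼)) = 8*(5 - 7/4) = 8*(13/4) = 26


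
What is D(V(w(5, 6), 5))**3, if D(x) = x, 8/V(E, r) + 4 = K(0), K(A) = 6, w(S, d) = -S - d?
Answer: 64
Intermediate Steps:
V(E, r) = 4 (V(E, r) = 8/(-4 + 6) = 8/2 = 8*(1/2) = 4)
D(V(w(5, 6), 5))**3 = 4**3 = 64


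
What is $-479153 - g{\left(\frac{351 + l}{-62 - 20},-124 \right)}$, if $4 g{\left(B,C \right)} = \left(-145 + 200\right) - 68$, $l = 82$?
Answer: $- \frac{1916599}{4} \approx -4.7915 \cdot 10^{5}$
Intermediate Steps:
$g{\left(B,C \right)} = - \frac{13}{4}$ ($g{\left(B,C \right)} = \frac{\left(-145 + 200\right) - 68}{4} = \frac{55 - 68}{4} = \frac{1}{4} \left(-13\right) = - \frac{13}{4}$)
$-479153 - g{\left(\frac{351 + l}{-62 - 20},-124 \right)} = -479153 - - \frac{13}{4} = -479153 + \frac{13}{4} = - \frac{1916599}{4}$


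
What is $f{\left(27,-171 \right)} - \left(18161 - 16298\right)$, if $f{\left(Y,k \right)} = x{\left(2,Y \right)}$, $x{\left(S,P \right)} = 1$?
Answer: $-1862$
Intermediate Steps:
$f{\left(Y,k \right)} = 1$
$f{\left(27,-171 \right)} - \left(18161 - 16298\right) = 1 - \left(18161 - 16298\right) = 1 - 1863 = -1862$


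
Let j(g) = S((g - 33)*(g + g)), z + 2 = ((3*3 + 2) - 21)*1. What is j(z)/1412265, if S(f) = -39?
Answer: -13/470755 ≈ -2.7615e-5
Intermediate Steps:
z = -12 (z = -2 + ((3*3 + 2) - 21)*1 = -2 + ((9 + 2) - 21)*1 = -2 + (11 - 21)*1 = -2 - 10*1 = -2 - 10 = -12)
j(g) = -39
j(z)/1412265 = -39/1412265 = -39*1/1412265 = -13/470755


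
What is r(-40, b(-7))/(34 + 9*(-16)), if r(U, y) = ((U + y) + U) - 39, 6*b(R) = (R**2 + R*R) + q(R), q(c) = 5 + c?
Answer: 103/110 ≈ 0.93636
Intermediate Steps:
b(R) = 5/6 + R**2/3 + R/6 (b(R) = ((R**2 + R*R) + (5 + R))/6 = ((R**2 + R**2) + (5 + R))/6 = (2*R**2 + (5 + R))/6 = (5 + R + 2*R**2)/6 = 5/6 + R**2/3 + R/6)
r(U, y) = -39 + y + 2*U (r(U, y) = (y + 2*U) - 39 = -39 + y + 2*U)
r(-40, b(-7))/(34 + 9*(-16)) = (-39 + (5/6 + (1/3)*(-7)**2 + (1/6)*(-7)) + 2*(-40))/(34 + 9*(-16)) = (-39 + (5/6 + (1/3)*49 - 7/6) - 80)/(34 - 144) = (-39 + (5/6 + 49/3 - 7/6) - 80)/(-110) = (-39 + 16 - 80)*(-1/110) = -103*(-1/110) = 103/110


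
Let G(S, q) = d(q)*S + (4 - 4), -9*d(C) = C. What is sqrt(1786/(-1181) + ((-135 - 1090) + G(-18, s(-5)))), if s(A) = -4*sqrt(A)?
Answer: sqrt(-1710691491 - 11158088*I*sqrt(5))/1181 ≈ 0.25539 - 35.023*I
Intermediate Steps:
d(C) = -C/9
G(S, q) = -S*q/9 (G(S, q) = (-q/9)*S + (4 - 4) = -S*q/9 + 0 = -S*q/9)
sqrt(1786/(-1181) + ((-135 - 1090) + G(-18, s(-5)))) = sqrt(1786/(-1181) + ((-135 - 1090) - 1/9*(-18)*(-4*I*sqrt(5)))) = sqrt(1786*(-1/1181) + (-1225 - 1/9*(-18)*(-4*I*sqrt(5)))) = sqrt(-1786/1181 + (-1225 - 1/9*(-18)*(-4*I*sqrt(5)))) = sqrt(-1786/1181 + (-1225 - 8*I*sqrt(5))) = sqrt(-1448511/1181 - 8*I*sqrt(5))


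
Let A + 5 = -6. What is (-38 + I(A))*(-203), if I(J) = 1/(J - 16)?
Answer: 208481/27 ≈ 7721.5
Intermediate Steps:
A = -11 (A = -5 - 6 = -11)
I(J) = 1/(-16 + J)
(-38 + I(A))*(-203) = (-38 + 1/(-16 - 11))*(-203) = (-38 + 1/(-27))*(-203) = (-38 - 1/27)*(-203) = -1027/27*(-203) = 208481/27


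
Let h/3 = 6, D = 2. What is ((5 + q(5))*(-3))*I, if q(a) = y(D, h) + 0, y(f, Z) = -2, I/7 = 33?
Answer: -2079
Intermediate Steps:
I = 231 (I = 7*33 = 231)
h = 18 (h = 3*6 = 18)
q(a) = -2 (q(a) = -2 + 0 = -2)
((5 + q(5))*(-3))*I = ((5 - 2)*(-3))*231 = (3*(-3))*231 = -9*231 = -2079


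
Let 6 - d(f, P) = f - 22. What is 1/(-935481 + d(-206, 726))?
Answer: -1/935247 ≈ -1.0692e-6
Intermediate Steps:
d(f, P) = 28 - f (d(f, P) = 6 - (f - 22) = 6 - (-22 + f) = 6 + (22 - f) = 28 - f)
1/(-935481 + d(-206, 726)) = 1/(-935481 + (28 - 1*(-206))) = 1/(-935481 + (28 + 206)) = 1/(-935481 + 234) = 1/(-935247) = -1/935247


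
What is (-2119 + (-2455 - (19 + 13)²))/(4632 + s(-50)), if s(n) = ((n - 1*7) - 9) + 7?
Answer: -5598/4573 ≈ -1.2241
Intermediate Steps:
s(n) = -9 + n (s(n) = ((n - 7) - 9) + 7 = ((-7 + n) - 9) + 7 = (-16 + n) + 7 = -9 + n)
(-2119 + (-2455 - (19 + 13)²))/(4632 + s(-50)) = (-2119 + (-2455 - (19 + 13)²))/(4632 + (-9 - 50)) = (-2119 + (-2455 - 1*32²))/(4632 - 59) = (-2119 + (-2455 - 1*1024))/4573 = (-2119 + (-2455 - 1024))*(1/4573) = (-2119 - 3479)*(1/4573) = -5598*1/4573 = -5598/4573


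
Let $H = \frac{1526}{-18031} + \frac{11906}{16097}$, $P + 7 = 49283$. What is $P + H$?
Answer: $\frac{14302303077996}{290245007} \approx 49277.0$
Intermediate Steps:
$P = 49276$ ($P = -7 + 49283 = 49276$)
$H = \frac{190113064}{290245007}$ ($H = 1526 \left(- \frac{1}{18031}\right) + 11906 \cdot \frac{1}{16097} = - \frac{1526}{18031} + \frac{11906}{16097} = \frac{190113064}{290245007} \approx 0.65501$)
$P + H = 49276 + \frac{190113064}{290245007} = \frac{14302303077996}{290245007}$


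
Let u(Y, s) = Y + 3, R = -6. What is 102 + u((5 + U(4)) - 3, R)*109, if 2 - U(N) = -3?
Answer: 1192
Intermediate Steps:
U(N) = 5 (U(N) = 2 - 1*(-3) = 2 + 3 = 5)
u(Y, s) = 3 + Y
102 + u((5 + U(4)) - 3, R)*109 = 102 + (3 + ((5 + 5) - 3))*109 = 102 + (3 + (10 - 3))*109 = 102 + (3 + 7)*109 = 102 + 10*109 = 102 + 1090 = 1192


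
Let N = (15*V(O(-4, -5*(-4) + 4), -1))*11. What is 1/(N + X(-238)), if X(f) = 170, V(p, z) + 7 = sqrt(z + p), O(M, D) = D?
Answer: -197/68810 - 33*sqrt(23)/68810 ≈ -0.0051629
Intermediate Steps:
V(p, z) = -7 + sqrt(p + z) (V(p, z) = -7 + sqrt(z + p) = -7 + sqrt(p + z))
N = -1155 + 165*sqrt(23) (N = (15*(-7 + sqrt((-5*(-4) + 4) - 1)))*11 = (15*(-7 + sqrt((20 + 4) - 1)))*11 = (15*(-7 + sqrt(24 - 1)))*11 = (15*(-7 + sqrt(23)))*11 = (-105 + 15*sqrt(23))*11 = -1155 + 165*sqrt(23) ≈ -363.69)
1/(N + X(-238)) = 1/((-1155 + 165*sqrt(23)) + 170) = 1/(-985 + 165*sqrt(23))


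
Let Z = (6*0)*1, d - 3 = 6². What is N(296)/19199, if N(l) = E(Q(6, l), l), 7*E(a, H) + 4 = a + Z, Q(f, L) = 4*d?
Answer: 152/134393 ≈ 0.0011310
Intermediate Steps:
d = 39 (d = 3 + 6² = 3 + 36 = 39)
Z = 0 (Z = 0*1 = 0)
Q(f, L) = 156 (Q(f, L) = 4*39 = 156)
E(a, H) = -4/7 + a/7 (E(a, H) = -4/7 + (a + 0)/7 = -4/7 + a/7)
N(l) = 152/7 (N(l) = -4/7 + (⅐)*156 = -4/7 + 156/7 = 152/7)
N(296)/19199 = (152/7)/19199 = (152/7)*(1/19199) = 152/134393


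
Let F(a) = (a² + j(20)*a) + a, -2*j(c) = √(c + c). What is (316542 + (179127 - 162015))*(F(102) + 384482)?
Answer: 131789326152 - 34032708*√10 ≈ 1.3168e+11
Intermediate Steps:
j(c) = -√2*√c/2 (j(c) = -√(c + c)/2 = -√2*√c/2)
F(a) = a + a² - a*√10 (F(a) = (a² + (-√2*√20/2)*a) + a = (a² + (-√2*2*√5/2)*a) + a = (a² + (-√10)*a) + a = (a² - a*√10) + a = a + a² - a*√10)
(316542 + (179127 - 162015))*(F(102) + 384482) = (316542 + (179127 - 162015))*(102*(1 + 102 - √10) + 384482) = (316542 + 17112)*(102*(103 - √10) + 384482) = 333654*((10506 - 102*√10) + 384482) = 333654*(394988 - 102*√10) = 131789326152 - 34032708*√10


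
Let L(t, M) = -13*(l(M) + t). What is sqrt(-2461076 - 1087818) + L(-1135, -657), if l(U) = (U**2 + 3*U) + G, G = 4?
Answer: -5571111 + I*sqrt(3548894) ≈ -5.5711e+6 + 1883.9*I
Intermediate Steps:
l(U) = 4 + U**2 + 3*U (l(U) = (U**2 + 3*U) + 4 = 4 + U**2 + 3*U)
L(t, M) = -52 - 39*M - 13*t - 13*M**2 (L(t, M) = -13*((4 + M**2 + 3*M) + t) = -13*(4 + t + M**2 + 3*M) = -52 - 39*M - 13*t - 13*M**2)
sqrt(-2461076 - 1087818) + L(-1135, -657) = sqrt(-2461076 - 1087818) + (-52 - 39*(-657) - 13*(-1135) - 13*(-657)**2) = sqrt(-3548894) + (-52 + 25623 + 14755 - 13*431649) = I*sqrt(3548894) + (-52 + 25623 + 14755 - 5611437) = I*sqrt(3548894) - 5571111 = -5571111 + I*sqrt(3548894)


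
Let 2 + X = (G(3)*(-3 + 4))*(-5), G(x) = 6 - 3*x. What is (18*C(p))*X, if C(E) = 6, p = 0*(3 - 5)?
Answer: 1404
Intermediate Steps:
p = 0 (p = 0*(-2) = 0)
X = 13 (X = -2 + ((6 - 3*3)*(-3 + 4))*(-5) = -2 + ((6 - 9)*1)*(-5) = -2 - 3*1*(-5) = -2 - 3*(-5) = -2 + 15 = 13)
(18*C(p))*X = (18*6)*13 = 108*13 = 1404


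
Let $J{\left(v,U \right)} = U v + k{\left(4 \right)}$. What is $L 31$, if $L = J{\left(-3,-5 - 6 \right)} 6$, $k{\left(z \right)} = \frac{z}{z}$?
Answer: $6324$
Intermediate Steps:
$k{\left(z \right)} = 1$
$J{\left(v,U \right)} = 1 + U v$ ($J{\left(v,U \right)} = U v + 1 = 1 + U v$)
$L = 204$ ($L = \left(1 + \left(-5 - 6\right) \left(-3\right)\right) 6 = \left(1 - -33\right) 6 = \left(1 + 33\right) 6 = 34 \cdot 6 = 204$)
$L 31 = 204 \cdot 31 = 6324$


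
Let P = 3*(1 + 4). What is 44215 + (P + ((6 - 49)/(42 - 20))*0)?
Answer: 44230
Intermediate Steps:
P = 15 (P = 3*5 = 15)
44215 + (P + ((6 - 49)/(42 - 20))*0) = 44215 + (15 + ((6 - 49)/(42 - 20))*0) = 44215 + (15 - 43/22*0) = 44215 + (15 + 0) = 44215 + 15 = 44230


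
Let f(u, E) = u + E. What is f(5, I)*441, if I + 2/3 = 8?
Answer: 5439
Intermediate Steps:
I = 22/3 (I = -2/3 + 8 = 22/3 ≈ 7.3333)
f(u, E) = E + u
f(5, I)*441 = (22/3 + 5)*441 = (37/3)*441 = 5439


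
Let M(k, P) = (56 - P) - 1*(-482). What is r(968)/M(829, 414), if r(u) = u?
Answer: 242/31 ≈ 7.8064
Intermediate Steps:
M(k, P) = 538 - P (M(k, P) = (56 - P) + 482 = 538 - P)
r(968)/M(829, 414) = 968/(538 - 1*414) = 968/(538 - 414) = 968/124 = 968*(1/124) = 242/31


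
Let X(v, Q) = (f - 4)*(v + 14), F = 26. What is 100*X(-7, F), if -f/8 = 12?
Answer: -70000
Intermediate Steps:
f = -96 (f = -8*12 = -96)
X(v, Q) = -1400 - 100*v (X(v, Q) = (-96 - 4)*(v + 14) = -100*(14 + v) = -1400 - 100*v)
100*X(-7, F) = 100*(-1400 - 100*(-7)) = 100*(-1400 + 700) = 100*(-700) = -70000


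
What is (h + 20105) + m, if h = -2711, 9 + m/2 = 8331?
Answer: 34038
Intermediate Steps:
m = 16644 (m = -18 + 2*8331 = -18 + 16662 = 16644)
(h + 20105) + m = (-2711 + 20105) + 16644 = 17394 + 16644 = 34038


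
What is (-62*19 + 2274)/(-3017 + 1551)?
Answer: -548/733 ≈ -0.74761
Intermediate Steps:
(-62*19 + 2274)/(-3017 + 1551) = (-1178 + 2274)/(-1466) = 1096*(-1/1466) = -548/733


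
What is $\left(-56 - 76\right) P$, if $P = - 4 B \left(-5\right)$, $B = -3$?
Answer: $7920$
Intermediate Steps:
$P = -60$ ($P = \left(-4\right) \left(-3\right) \left(-5\right) = 12 \left(-5\right) = -60$)
$\left(-56 - 76\right) P = \left(-56 - 76\right) \left(-60\right) = \left(-132\right) \left(-60\right) = 7920$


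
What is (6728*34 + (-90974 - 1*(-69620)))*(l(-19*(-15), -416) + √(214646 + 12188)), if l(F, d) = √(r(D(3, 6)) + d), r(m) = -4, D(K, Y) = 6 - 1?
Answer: 207398*√226834 + 414796*I*√105 ≈ 9.8778e+7 + 4.2504e+6*I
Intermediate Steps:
D(K, Y) = 5
l(F, d) = √(-4 + d)
(6728*34 + (-90974 - 1*(-69620)))*(l(-19*(-15), -416) + √(214646 + 12188)) = (6728*34 + (-90974 - 1*(-69620)))*(√(-4 - 416) + √(214646 + 12188)) = (228752 + (-90974 + 69620))*(√(-420) + √226834) = (228752 - 21354)*(2*I*√105 + √226834) = 207398*(√226834 + 2*I*√105) = 207398*√226834 + 414796*I*√105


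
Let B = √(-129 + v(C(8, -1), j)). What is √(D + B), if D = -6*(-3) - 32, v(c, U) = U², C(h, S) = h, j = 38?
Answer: √(-14 + √1315) ≈ 4.7184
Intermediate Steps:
D = -14 (D = 18 - 32 = -14)
B = √1315 (B = √(-129 + 38²) = √(-129 + 1444) = √1315 ≈ 36.263)
√(D + B) = √(-14 + √1315)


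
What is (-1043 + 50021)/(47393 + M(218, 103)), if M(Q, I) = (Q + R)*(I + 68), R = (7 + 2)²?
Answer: 24489/49261 ≈ 0.49713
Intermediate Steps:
R = 81 (R = 9² = 81)
M(Q, I) = (68 + I)*(81 + Q) (M(Q, I) = (Q + 81)*(I + 68) = (81 + Q)*(68 + I) = (68 + I)*(81 + Q))
(-1043 + 50021)/(47393 + M(218, 103)) = (-1043 + 50021)/(47393 + (5508 + 68*218 + 81*103 + 103*218)) = 48978/(47393 + (5508 + 14824 + 8343 + 22454)) = 48978/(47393 + 51129) = 48978/98522 = 48978*(1/98522) = 24489/49261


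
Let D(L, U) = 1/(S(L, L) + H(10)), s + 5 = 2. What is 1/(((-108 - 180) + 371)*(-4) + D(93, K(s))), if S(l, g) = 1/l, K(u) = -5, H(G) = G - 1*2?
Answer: -745/247247 ≈ -0.0030132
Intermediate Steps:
s = -3 (s = -5 + 2 = -3)
H(G) = -2 + G (H(G) = G - 2 = -2 + G)
D(L, U) = 1/(8 + 1/L) (D(L, U) = 1/(1/L + (-2 + 10)) = 1/(1/L + 8) = 1/(8 + 1/L))
1/(((-108 - 180) + 371)*(-4) + D(93, K(s))) = 1/(((-108 - 180) + 371)*(-4) + 93/(1 + 8*93)) = 1/((-288 + 371)*(-4) + 93/(1 + 744)) = 1/(83*(-4) + 93/745) = 1/(-332 + 93*(1/745)) = 1/(-332 + 93/745) = 1/(-247247/745) = -745/247247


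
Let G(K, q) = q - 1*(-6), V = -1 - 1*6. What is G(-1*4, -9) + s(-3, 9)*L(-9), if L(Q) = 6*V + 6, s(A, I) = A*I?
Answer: 969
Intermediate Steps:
V = -7 (V = -1 - 6 = -7)
G(K, q) = 6 + q (G(K, q) = q + 6 = 6 + q)
L(Q) = -36 (L(Q) = 6*(-7) + 6 = -42 + 6 = -36)
G(-1*4, -9) + s(-3, 9)*L(-9) = (6 - 9) - 3*9*(-36) = -3 - 27*(-36) = -3 + 972 = 969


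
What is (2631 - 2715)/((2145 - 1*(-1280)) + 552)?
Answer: -84/3977 ≈ -0.021121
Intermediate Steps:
(2631 - 2715)/((2145 - 1*(-1280)) + 552) = -84/((2145 + 1280) + 552) = -84/(3425 + 552) = -84/3977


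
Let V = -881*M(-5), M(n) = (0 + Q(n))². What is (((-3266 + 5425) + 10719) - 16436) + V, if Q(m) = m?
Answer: -25583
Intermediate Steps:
M(n) = n² (M(n) = (0 + n)² = n²)
V = -22025 (V = -881*(-5)² = -881*25 = -22025)
(((-3266 + 5425) + 10719) - 16436) + V = (((-3266 + 5425) + 10719) - 16436) - 22025 = ((2159 + 10719) - 16436) - 22025 = (12878 - 16436) - 22025 = -3558 - 22025 = -25583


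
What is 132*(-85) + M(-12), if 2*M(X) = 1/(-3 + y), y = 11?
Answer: -179519/16 ≈ -11220.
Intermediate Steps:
M(X) = 1/16 (M(X) = 1/(2*(-3 + 11)) = (½)/8 = (½)*(⅛) = 1/16)
132*(-85) + M(-12) = 132*(-85) + 1/16 = -11220 + 1/16 = -179519/16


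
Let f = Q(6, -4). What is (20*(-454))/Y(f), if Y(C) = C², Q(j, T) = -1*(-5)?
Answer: -1816/5 ≈ -363.20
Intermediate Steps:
Q(j, T) = 5
f = 5
(20*(-454))/Y(f) = (20*(-454))/(5²) = -9080/25 = -9080*1/25 = -1816/5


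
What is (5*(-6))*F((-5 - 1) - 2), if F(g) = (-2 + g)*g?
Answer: -2400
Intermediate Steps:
F(g) = g*(-2 + g)
(5*(-6))*F((-5 - 1) - 2) = (5*(-6))*(((-5 - 1) - 2)*(-2 + ((-5 - 1) - 2))) = -30*(-6 - 2)*(-2 + (-6 - 2)) = -(-240)*(-2 - 8) = -(-240)*(-10) = -30*80 = -2400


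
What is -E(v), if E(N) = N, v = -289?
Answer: 289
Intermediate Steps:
-E(v) = -1*(-289) = 289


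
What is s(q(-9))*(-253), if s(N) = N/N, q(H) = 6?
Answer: -253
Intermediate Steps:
s(N) = 1
s(q(-9))*(-253) = 1*(-253) = -253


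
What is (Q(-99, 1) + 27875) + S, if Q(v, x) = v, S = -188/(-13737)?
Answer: 381559100/13737 ≈ 27776.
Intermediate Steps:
S = 188/13737 (S = -188*(-1/13737) = 188/13737 ≈ 0.013686)
(Q(-99, 1) + 27875) + S = (-99 + 27875) + 188/13737 = 27776 + 188/13737 = 381559100/13737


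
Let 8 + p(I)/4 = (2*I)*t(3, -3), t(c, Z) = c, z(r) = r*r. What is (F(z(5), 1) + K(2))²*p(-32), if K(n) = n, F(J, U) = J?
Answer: -583200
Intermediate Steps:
z(r) = r²
p(I) = -32 + 24*I (p(I) = -32 + 4*((2*I)*3) = -32 + 4*(6*I) = -32 + 24*I)
(F(z(5), 1) + K(2))²*p(-32) = (5² + 2)²*(-32 + 24*(-32)) = (25 + 2)²*(-32 - 768) = 27²*(-800) = 729*(-800) = -583200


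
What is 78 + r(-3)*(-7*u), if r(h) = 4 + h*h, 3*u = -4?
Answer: 598/3 ≈ 199.33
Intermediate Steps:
u = -4/3 (u = (1/3)*(-4) = -4/3 ≈ -1.3333)
r(h) = 4 + h**2
78 + r(-3)*(-7*u) = 78 + (4 + (-3)**2)*(-7*(-4/3)) = 78 + (4 + 9)*(28/3) = 78 + 13*(28/3) = 78 + 364/3 = 598/3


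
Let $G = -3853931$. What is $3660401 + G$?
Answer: $-193530$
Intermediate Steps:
$3660401 + G = 3660401 - 3853931 = -193530$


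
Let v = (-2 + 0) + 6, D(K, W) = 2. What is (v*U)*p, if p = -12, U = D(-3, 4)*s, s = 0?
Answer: 0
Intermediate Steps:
U = 0 (U = 2*0 = 0)
v = 4 (v = -2 + 6 = 4)
(v*U)*p = (4*0)*(-12) = 0*(-12) = 0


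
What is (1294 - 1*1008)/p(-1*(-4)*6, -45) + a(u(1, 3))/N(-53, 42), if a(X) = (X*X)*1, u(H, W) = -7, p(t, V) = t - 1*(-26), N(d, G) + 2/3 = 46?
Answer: 23123/3400 ≈ 6.8009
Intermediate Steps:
N(d, G) = 136/3 (N(d, G) = -⅔ + 46 = 136/3)
p(t, V) = 26 + t (p(t, V) = t + 26 = 26 + t)
a(X) = X² (a(X) = X²*1 = X²)
(1294 - 1*1008)/p(-1*(-4)*6, -45) + a(u(1, 3))/N(-53, 42) = (1294 - 1*1008)/(26 - 1*(-4)*6) + (-7)²/(136/3) = (1294 - 1008)/(26 + 4*6) + 49*(3/136) = 286/(26 + 24) + 147/136 = 286/50 + 147/136 = 286*(1/50) + 147/136 = 143/25 + 147/136 = 23123/3400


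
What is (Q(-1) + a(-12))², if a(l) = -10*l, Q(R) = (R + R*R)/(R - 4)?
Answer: 14400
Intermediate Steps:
Q(R) = (R + R²)/(-4 + R)
(Q(-1) + a(-12))² = (-(1 - 1)/(-4 - 1) - 10*(-12))² = (-1*0/(-5) + 120)² = (-1*(-⅕)*0 + 120)² = (0 + 120)² = 120² = 14400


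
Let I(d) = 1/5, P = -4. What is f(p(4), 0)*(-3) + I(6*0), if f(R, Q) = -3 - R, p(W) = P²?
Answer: 286/5 ≈ 57.200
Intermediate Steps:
p(W) = 16 (p(W) = (-4)² = 16)
I(d) = ⅕
f(p(4), 0)*(-3) + I(6*0) = (-3 - 1*16)*(-3) + ⅕ = (-3 - 16)*(-3) + ⅕ = -19*(-3) + ⅕ = 57 + ⅕ = 286/5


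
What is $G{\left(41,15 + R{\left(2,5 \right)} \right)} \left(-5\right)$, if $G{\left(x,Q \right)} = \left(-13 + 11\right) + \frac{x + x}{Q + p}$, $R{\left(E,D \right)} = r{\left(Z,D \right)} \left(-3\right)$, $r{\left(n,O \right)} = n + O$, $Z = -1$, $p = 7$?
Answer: $-31$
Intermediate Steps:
$r{\left(n,O \right)} = O + n$
$R{\left(E,D \right)} = 3 - 3 D$ ($R{\left(E,D \right)} = \left(D - 1\right) \left(-3\right) = \left(-1 + D\right) \left(-3\right) = 3 - 3 D$)
$G{\left(x,Q \right)} = -2 + \frac{2 x}{7 + Q}$ ($G{\left(x,Q \right)} = \left(-13 + 11\right) + \frac{x + x}{Q + 7} = -2 + \frac{2 x}{7 + Q}$)
$G{\left(41,15 + R{\left(2,5 \right)} \right)} \left(-5\right) = \frac{2 \left(-7 + 41 - \left(15 + \left(3 - 15\right)\right)\right)}{7 + \left(15 + \left(3 - 15\right)\right)} \left(-5\right) = \frac{2 \left(-7 + 41 - \left(15 - 12\right)\right)}{7 + \left(15 - 12\right)} \left(-5\right) = \frac{2 \left(-7 + 41 - 3\right)}{7 + 3} \left(-5\right) = \frac{2 \left(-7 + 41 - 3\right)}{10} \left(-5\right) = 2 \cdot \frac{1}{10} \cdot 31 \left(-5\right) = \frac{31}{5} \left(-5\right) = -31$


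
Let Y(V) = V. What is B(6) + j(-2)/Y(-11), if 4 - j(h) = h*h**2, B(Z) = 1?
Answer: -1/11 ≈ -0.090909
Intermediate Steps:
j(h) = 4 - h**3 (j(h) = 4 - h*h**2 = 4 - h**3)
B(6) + j(-2)/Y(-11) = 1 + (4 - 1*(-2)**3)/(-11) = 1 - (4 - 1*(-8))/11 = 1 - (4 + 8)/11 = 1 - 1/11*12 = 1 - 12/11 = -1/11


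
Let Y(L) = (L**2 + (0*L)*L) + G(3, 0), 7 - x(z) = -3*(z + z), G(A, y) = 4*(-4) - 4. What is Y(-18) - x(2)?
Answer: 285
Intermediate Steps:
G(A, y) = -20 (G(A, y) = -16 - 4 = -20)
x(z) = 7 + 6*z (x(z) = 7 - (-3)*(z + z) = 7 - (-3)*2*z = 7 - (-6)*z = 7 + 6*z)
Y(L) = -20 + L**2 (Y(L) = (L**2 + (0*L)*L) - 20 = (L**2 + 0*L) - 20 = (L**2 + 0) - 20 = L**2 - 20 = -20 + L**2)
Y(-18) - x(2) = (-20 + (-18)**2) - (7 + 6*2) = (-20 + 324) - (7 + 12) = 304 - 1*19 = 304 - 19 = 285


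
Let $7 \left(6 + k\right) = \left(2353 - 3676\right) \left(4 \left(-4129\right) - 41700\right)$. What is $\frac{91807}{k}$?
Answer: $\frac{91807}{11002818} \approx 0.0083439$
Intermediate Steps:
$k = 11002818$ ($k = -6 + \frac{\left(2353 - 3676\right) \left(4 \left(-4129\right) - 41700\right)}{7} = -6 + \frac{\left(-1323\right) \left(-16516 - 41700\right)}{7} = -6 + \frac{\left(-1323\right) \left(-58216\right)}{7} = -6 + \frac{1}{7} \cdot 77019768 = -6 + 11002824 = 11002818$)
$\frac{91807}{k} = \frac{91807}{11002818}$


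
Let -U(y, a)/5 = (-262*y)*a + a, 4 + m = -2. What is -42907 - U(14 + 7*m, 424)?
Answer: 15511533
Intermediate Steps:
m = -6 (m = -4 - 2 = -6)
U(y, a) = -5*a + 1310*a*y (U(y, a) = -5*((-262*y)*a + a) = -5*(-262*a*y + a) = -5*(a - 262*a*y) = -5*a + 1310*a*y)
-42907 - U(14 + 7*m, 424) = -42907 - 5*424*(-1 + 262*(14 + 7*(-6))) = -42907 - 5*424*(-1 + 262*(14 - 42)) = -42907 - 5*424*(-1 + 262*(-28)) = -42907 - 5*424*(-1 - 7336) = -42907 - 5*424*(-7337) = -42907 - 1*(-15554440) = -42907 + 15554440 = 15511533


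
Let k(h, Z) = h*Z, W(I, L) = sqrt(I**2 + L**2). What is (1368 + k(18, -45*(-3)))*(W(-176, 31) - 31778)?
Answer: -120692844 + 3798*sqrt(31937) ≈ -1.2001e+8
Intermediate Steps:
k(h, Z) = Z*h
(1368 + k(18, -45*(-3)))*(W(-176, 31) - 31778) = (1368 - 45*(-3)*18)*(sqrt((-176)**2 + 31**2) - 31778) = (1368 + 135*18)*(sqrt(30976 + 961) - 31778) = (1368 + 2430)*(sqrt(31937) - 31778) = 3798*(-31778 + sqrt(31937)) = -120692844 + 3798*sqrt(31937)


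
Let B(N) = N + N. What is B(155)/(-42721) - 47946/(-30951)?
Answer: 679568752/440752557 ≈ 1.5418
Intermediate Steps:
B(N) = 2*N
B(155)/(-42721) - 47946/(-30951) = (2*155)/(-42721) - 47946/(-30951) = 310*(-1/42721) - 47946*(-1/30951) = -310/42721 + 15982/10317 = 679568752/440752557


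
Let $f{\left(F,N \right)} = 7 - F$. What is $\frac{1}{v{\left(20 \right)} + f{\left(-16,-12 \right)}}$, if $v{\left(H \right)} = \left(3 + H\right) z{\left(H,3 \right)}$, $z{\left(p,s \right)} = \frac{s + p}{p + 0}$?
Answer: $\frac{20}{989} \approx 0.020222$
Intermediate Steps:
$z{\left(p,s \right)} = \frac{p + s}{p}$
$v{\left(H \right)} = \frac{\left(3 + H\right)^{2}}{H}$ ($v{\left(H \right)} = \left(3 + H\right) \frac{H + 3}{H} = \left(3 + H\right) \frac{3 + H}{H} = \frac{\left(3 + H\right)^{2}}{H}$)
$\frac{1}{v{\left(20 \right)} + f{\left(-16,-12 \right)}} = \frac{1}{\frac{\left(3 + 20\right)^{2}}{20} + \left(7 - -16\right)} = \frac{1}{\frac{23^{2}}{20} + \left(7 + 16\right)} = \frac{1}{\frac{1}{20} \cdot 529 + 23} = \frac{1}{\frac{529}{20} + 23} = \frac{1}{\frac{989}{20}} = \frac{20}{989}$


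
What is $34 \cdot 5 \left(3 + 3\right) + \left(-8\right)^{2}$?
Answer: $1084$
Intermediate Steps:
$34 \cdot 5 \left(3 + 3\right) + \left(-8\right)^{2} = 34 \cdot 5 \cdot 6 + 64 = 34 \cdot 30 + 64 = 1020 + 64 = 1084$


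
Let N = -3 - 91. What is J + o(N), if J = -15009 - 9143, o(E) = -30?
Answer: -24182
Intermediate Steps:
N = -94
J = -24152
J + o(N) = -24152 - 30 = -24182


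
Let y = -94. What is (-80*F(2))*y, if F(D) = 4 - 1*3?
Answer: 7520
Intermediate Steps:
F(D) = 1 (F(D) = 4 - 3 = 1)
(-80*F(2))*y = -80*1*(-94) = -80*(-94) = 7520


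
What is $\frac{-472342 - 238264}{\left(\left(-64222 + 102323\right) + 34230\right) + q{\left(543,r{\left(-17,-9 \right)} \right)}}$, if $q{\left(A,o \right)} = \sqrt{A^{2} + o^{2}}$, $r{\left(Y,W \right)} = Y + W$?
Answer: $- \frac{25699421293}{2615739018} + \frac{1776515 \sqrt{11821}}{2615739018} \approx -9.7511$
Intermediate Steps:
$r{\left(Y,W \right)} = W + Y$
$\frac{-472342 - 238264}{\left(\left(-64222 + 102323\right) + 34230\right) + q{\left(543,r{\left(-17,-9 \right)} \right)}} = \frac{-472342 - 238264}{\left(\left(-64222 + 102323\right) + 34230\right) + \sqrt{543^{2} + \left(-9 - 17\right)^{2}}} = - \frac{710606}{\left(38101 + 34230\right) + \sqrt{294849 + \left(-26\right)^{2}}} = - \frac{710606}{72331 + \sqrt{294849 + 676}} = - \frac{710606}{72331 + \sqrt{295525}} = - \frac{710606}{72331 + 5 \sqrt{11821}}$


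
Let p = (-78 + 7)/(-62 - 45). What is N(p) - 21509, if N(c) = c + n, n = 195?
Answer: -2280527/107 ≈ -21313.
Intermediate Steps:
p = 71/107 (p = -71/(-107) = -71*(-1/107) = 71/107 ≈ 0.66355)
N(c) = 195 + c (N(c) = c + 195 = 195 + c)
N(p) - 21509 = (195 + 71/107) - 21509 = 20936/107 - 21509 = -2280527/107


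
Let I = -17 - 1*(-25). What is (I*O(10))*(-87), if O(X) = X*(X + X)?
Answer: -139200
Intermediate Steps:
O(X) = 2*X**2 (O(X) = X*(2*X) = 2*X**2)
I = 8 (I = -17 + 25 = 8)
(I*O(10))*(-87) = (8*(2*10**2))*(-87) = (8*(2*100))*(-87) = (8*200)*(-87) = 1600*(-87) = -139200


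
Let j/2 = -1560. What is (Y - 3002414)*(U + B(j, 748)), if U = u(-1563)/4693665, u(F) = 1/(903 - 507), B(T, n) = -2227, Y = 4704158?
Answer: -53363927977995668/14080995 ≈ -3.7898e+9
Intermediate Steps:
j = -3120 (j = 2*(-1560) = -3120)
u(F) = 1/396
U = 1/1858691340 (U = (1/396)/4693665 = (1/396)*(1/4693665) = 1/1858691340 ≈ 5.3801e-10)
(Y - 3002414)*(U + B(j, 748)) = (4704158 - 3002414)*(1/1858691340 - 2227) = 1701744*(-4139305614179/1858691340) = -53363927977995668/14080995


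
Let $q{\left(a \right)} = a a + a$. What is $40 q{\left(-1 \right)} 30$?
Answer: $0$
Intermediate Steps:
$q{\left(a \right)} = a + a^{2}$ ($q{\left(a \right)} = a^{2} + a = a + a^{2}$)
$40 q{\left(-1 \right)} 30 = 40 \left(- (1 - 1)\right) 30 = 40 \left(\left(-1\right) 0\right) 30 = 40 \cdot 0 \cdot 30 = 0 \cdot 30 = 0$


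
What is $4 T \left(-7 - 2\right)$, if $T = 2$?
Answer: $-72$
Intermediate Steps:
$4 T \left(-7 - 2\right) = 4 \cdot 2 \left(-7 - 2\right) = 8 \left(-7 - 2\right) = 8 \left(-9\right) = -72$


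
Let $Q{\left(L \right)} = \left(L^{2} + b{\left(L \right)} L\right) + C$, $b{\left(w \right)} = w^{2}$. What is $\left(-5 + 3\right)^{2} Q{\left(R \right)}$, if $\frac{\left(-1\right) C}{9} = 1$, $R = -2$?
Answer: $-52$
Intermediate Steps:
$C = -9$ ($C = \left(-9\right) 1 = -9$)
$Q{\left(L \right)} = -9 + L^{2} + L^{3}$ ($Q{\left(L \right)} = \left(L^{2} + L^{2} L\right) - 9 = \left(L^{2} + L^{3}\right) - 9 = -9 + L^{2} + L^{3}$)
$\left(-5 + 3\right)^{2} Q{\left(R \right)} = \left(-5 + 3\right)^{2} \left(-9 + \left(-2\right)^{2} + \left(-2\right)^{3}\right) = \left(-2\right)^{2} \left(-9 + 4 - 8\right) = 4 \left(-13\right) = -52$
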